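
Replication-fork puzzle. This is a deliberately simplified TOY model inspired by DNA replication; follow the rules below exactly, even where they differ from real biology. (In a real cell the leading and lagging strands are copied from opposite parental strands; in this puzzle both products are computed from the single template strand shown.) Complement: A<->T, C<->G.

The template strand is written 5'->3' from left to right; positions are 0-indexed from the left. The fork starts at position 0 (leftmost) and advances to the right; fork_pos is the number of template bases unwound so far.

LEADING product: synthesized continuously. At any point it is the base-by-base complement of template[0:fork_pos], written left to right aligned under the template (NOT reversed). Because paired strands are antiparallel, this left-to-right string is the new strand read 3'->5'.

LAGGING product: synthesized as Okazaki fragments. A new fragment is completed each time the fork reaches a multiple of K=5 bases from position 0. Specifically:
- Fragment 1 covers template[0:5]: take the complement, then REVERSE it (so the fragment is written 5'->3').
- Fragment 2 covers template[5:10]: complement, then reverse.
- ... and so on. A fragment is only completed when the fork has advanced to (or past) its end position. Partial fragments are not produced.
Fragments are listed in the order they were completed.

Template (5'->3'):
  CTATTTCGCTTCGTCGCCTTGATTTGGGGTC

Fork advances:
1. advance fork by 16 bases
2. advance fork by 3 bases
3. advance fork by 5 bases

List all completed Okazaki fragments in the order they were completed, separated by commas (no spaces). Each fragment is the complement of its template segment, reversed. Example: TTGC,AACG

Answer: AATAG,AGCGA,GACGA,AAGGC

Derivation:
Step 1: advance 16 -> fork_pos = 0 + 16 = 16. Reached multiple(s) of 5: 5, 10, 15 -> fragments 1-3 completed (3 total).
Step 2: advance 3 -> fork_pos = 16 + 3 = 19. Next multiple of 5 is 20 (not reached); still 3 fragment(s).
Step 3: advance 5 -> fork_pos = 19 + 5 = 24. Reached multiple(s) of 5: 20 -> fragment 4 completed (4 total).
Final fork_pos = 24, so 4 fragment(s) are complete. Build each: template segment -> complement -> reverse.
Fragment 1: template[0:5] = CTATT -> complement GATAA -> reversed AATAG
Fragment 2: template[5:10] = TCGCT -> complement AGCGA -> reversed AGCGA
Fragment 3: template[10:15] = TCGTC -> complement AGCAG -> reversed GACGA
Fragment 4: template[15:20] = GCCTT -> complement CGGAA -> reversed AAGGC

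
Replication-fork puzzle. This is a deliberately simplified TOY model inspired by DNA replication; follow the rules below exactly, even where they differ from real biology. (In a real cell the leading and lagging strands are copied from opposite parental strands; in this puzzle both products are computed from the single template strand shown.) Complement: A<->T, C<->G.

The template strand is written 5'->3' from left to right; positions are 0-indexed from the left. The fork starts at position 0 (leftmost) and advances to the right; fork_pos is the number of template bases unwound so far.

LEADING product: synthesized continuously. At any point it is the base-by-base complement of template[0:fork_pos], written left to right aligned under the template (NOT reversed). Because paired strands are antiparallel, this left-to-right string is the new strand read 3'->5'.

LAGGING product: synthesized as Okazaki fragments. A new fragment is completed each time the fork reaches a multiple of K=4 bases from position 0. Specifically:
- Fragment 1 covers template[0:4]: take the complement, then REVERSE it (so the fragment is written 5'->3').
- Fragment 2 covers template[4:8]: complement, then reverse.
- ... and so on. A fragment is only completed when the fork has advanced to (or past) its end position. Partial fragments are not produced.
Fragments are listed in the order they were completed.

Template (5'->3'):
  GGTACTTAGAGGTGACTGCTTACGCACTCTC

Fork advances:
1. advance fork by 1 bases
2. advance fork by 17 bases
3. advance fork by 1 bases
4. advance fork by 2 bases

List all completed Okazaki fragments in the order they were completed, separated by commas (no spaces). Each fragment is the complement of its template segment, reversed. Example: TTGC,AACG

Answer: TACC,TAAG,CCTC,GTCA,AGCA

Derivation:
Step 1: advance 1 -> fork_pos = 0 + 1 = 1. Next multiple of 4 is 4 (not reached); still 0 fragment(s).
Step 2: advance 17 -> fork_pos = 1 + 17 = 18. Reached multiple(s) of 4: 4, 8, 12, 16 -> fragments 1-4 completed (4 total).
Step 3: advance 1 -> fork_pos = 18 + 1 = 19. Next multiple of 4 is 20 (not reached); still 4 fragment(s).
Step 4: advance 2 -> fork_pos = 19 + 2 = 21. Reached multiple(s) of 4: 20 -> fragment 5 completed (5 total).
Final fork_pos = 21, so 5 fragment(s) are complete. Build each: template segment -> complement -> reverse.
Fragment 1: template[0:4] = GGTA -> complement CCAT -> reversed TACC
Fragment 2: template[4:8] = CTTA -> complement GAAT -> reversed TAAG
Fragment 3: template[8:12] = GAGG -> complement CTCC -> reversed CCTC
Fragment 4: template[12:16] = TGAC -> complement ACTG -> reversed GTCA
Fragment 5: template[16:20] = TGCT -> complement ACGA -> reversed AGCA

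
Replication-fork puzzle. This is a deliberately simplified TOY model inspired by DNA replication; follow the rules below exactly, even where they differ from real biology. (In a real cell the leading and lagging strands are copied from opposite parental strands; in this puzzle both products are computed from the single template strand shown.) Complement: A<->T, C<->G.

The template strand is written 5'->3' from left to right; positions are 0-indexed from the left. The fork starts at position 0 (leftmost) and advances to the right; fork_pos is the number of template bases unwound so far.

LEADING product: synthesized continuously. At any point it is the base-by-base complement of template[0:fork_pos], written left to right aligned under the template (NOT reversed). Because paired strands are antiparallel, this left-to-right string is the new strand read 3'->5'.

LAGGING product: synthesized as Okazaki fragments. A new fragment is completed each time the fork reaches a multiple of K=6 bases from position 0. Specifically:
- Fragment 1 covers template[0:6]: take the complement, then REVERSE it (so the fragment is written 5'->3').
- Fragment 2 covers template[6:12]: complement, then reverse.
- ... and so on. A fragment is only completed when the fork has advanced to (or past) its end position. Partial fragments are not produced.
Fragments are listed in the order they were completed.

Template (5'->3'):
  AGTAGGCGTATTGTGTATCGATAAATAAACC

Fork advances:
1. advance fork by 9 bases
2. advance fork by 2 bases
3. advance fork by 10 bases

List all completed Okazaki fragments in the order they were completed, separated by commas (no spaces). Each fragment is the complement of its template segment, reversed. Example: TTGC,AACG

Step 1: advance 9 -> fork_pos = 0 + 9 = 9. Reached multiple(s) of 6: 6 -> fragment 1 completed (1 total).
Step 2: advance 2 -> fork_pos = 9 + 2 = 11. Next multiple of 6 is 12 (not reached); still 1 fragment(s).
Step 3: advance 10 -> fork_pos = 11 + 10 = 21. Reached multiple(s) of 6: 12, 18 -> fragments 2-3 completed (3 total).
Final fork_pos = 21, so 3 fragment(s) are complete. Build each: template segment -> complement -> reverse.
Fragment 1: template[0:6] = AGTAGG -> complement TCATCC -> reversed CCTACT
Fragment 2: template[6:12] = CGTATT -> complement GCATAA -> reversed AATACG
Fragment 3: template[12:18] = GTGTAT -> complement CACATA -> reversed ATACAC

Answer: CCTACT,AATACG,ATACAC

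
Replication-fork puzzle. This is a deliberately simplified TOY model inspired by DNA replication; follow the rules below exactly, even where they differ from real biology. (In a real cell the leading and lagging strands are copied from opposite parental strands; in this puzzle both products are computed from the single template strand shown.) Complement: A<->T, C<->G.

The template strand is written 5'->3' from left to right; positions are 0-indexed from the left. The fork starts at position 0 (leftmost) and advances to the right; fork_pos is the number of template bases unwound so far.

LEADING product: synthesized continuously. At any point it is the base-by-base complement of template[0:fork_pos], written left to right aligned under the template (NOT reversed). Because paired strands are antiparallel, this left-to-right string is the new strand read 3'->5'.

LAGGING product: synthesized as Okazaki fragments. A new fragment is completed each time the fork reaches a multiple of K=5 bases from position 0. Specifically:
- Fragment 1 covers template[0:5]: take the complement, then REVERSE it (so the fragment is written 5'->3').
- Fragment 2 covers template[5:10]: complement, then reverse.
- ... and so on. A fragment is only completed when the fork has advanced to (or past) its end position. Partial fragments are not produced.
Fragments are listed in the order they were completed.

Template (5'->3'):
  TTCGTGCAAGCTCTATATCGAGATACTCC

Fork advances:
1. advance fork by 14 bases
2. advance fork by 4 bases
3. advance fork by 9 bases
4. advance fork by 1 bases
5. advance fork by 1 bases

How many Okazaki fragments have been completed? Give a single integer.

Answer: 5

Derivation:
Step 1: advance 14 -> fork_pos = 0 + 14 = 14. Reached multiple(s) of 5: 5, 10 -> fragments 1-2 completed (2 total).
Step 2: advance 4 -> fork_pos = 14 + 4 = 18. Reached multiple(s) of 5: 15 -> fragment 3 completed (3 total).
Step 3: advance 9 -> fork_pos = 18 + 9 = 27. Reached multiple(s) of 5: 20, 25 -> fragments 4-5 completed (5 total).
Step 4: advance 1 -> fork_pos = 27 + 1 = 28. Next multiple of 5 is 30 (not reached); still 5 fragment(s).
Step 5: advance 1 -> fork_pos = 28 + 1 = 29. Next multiple of 5 is 30 (not reached); still 5 fragment(s).
Check: final fork_pos = 29; the multiples of 5 that are <= 29 are 5..25 -> 29 // 5 = 5 completed fragment(s).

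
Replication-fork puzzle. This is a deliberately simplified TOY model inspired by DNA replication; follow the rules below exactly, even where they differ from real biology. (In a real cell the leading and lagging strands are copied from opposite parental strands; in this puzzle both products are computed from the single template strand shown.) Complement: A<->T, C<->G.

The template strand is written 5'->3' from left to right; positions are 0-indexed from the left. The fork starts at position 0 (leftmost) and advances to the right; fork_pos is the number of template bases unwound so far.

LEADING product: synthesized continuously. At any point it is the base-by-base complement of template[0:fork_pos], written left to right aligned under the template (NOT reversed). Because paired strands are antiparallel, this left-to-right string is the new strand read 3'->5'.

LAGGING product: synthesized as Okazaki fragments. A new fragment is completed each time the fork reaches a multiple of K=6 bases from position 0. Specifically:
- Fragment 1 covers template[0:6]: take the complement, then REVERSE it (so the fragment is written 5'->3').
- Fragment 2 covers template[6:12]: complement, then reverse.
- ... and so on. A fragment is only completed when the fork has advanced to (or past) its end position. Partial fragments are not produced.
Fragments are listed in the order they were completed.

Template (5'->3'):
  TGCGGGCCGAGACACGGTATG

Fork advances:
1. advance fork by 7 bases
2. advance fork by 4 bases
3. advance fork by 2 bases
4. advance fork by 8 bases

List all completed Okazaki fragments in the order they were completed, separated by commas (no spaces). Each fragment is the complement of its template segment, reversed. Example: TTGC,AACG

Step 1: advance 7 -> fork_pos = 0 + 7 = 7. Reached multiple(s) of 6: 6 -> fragment 1 completed (1 total).
Step 2: advance 4 -> fork_pos = 7 + 4 = 11. Next multiple of 6 is 12 (not reached); still 1 fragment(s).
Step 3: advance 2 -> fork_pos = 11 + 2 = 13. Reached multiple(s) of 6: 12 -> fragment 2 completed (2 total).
Step 4: advance 8 -> fork_pos = 13 + 8 = 21. Reached multiple(s) of 6: 18 -> fragment 3 completed (3 total).
Final fork_pos = 21, so 3 fragment(s) are complete. Build each: template segment -> complement -> reverse.
Fragment 1: template[0:6] = TGCGGG -> complement ACGCCC -> reversed CCCGCA
Fragment 2: template[6:12] = CCGAGA -> complement GGCTCT -> reversed TCTCGG
Fragment 3: template[12:18] = CACGGT -> complement GTGCCA -> reversed ACCGTG

Answer: CCCGCA,TCTCGG,ACCGTG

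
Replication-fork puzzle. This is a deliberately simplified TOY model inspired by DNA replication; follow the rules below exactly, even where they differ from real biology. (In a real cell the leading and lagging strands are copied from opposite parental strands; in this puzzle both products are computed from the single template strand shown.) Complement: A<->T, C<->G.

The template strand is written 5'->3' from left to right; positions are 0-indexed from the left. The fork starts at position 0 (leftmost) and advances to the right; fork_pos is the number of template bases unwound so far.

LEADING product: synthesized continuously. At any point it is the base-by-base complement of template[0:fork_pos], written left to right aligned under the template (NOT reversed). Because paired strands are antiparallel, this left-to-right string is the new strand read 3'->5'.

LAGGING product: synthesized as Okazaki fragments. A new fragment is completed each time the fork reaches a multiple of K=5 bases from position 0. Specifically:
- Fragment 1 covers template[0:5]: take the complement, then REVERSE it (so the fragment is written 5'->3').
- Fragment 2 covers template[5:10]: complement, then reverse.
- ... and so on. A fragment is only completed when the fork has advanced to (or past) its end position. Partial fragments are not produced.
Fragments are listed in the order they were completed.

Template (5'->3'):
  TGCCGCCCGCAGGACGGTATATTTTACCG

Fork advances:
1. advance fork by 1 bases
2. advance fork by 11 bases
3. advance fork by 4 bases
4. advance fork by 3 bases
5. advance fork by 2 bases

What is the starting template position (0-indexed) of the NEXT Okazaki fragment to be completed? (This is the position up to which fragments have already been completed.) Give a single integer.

Step 1: advance 1 -> fork_pos = 0 + 1 = 1. Next multiple of 5 is 5 (not reached); still 0 fragment(s).
Step 2: advance 11 -> fork_pos = 1 + 11 = 12. Reached multiple(s) of 5: 5, 10 -> fragments 1-2 completed (2 total).
Step 3: advance 4 -> fork_pos = 12 + 4 = 16. Reached multiple(s) of 5: 15 -> fragment 3 completed (3 total).
Step 4: advance 3 -> fork_pos = 16 + 3 = 19. Next multiple of 5 is 20 (not reached); still 3 fragment(s).
Step 5: advance 2 -> fork_pos = 19 + 2 = 21. Reached multiple(s) of 5: 20 -> fragment 4 completed (4 total).
4 fragment(s) completed, covering template[0:20] (4 x 5 = 20). The next fragment, fragment 5, covers template[20:25], so it starts at position 20.

Answer: 20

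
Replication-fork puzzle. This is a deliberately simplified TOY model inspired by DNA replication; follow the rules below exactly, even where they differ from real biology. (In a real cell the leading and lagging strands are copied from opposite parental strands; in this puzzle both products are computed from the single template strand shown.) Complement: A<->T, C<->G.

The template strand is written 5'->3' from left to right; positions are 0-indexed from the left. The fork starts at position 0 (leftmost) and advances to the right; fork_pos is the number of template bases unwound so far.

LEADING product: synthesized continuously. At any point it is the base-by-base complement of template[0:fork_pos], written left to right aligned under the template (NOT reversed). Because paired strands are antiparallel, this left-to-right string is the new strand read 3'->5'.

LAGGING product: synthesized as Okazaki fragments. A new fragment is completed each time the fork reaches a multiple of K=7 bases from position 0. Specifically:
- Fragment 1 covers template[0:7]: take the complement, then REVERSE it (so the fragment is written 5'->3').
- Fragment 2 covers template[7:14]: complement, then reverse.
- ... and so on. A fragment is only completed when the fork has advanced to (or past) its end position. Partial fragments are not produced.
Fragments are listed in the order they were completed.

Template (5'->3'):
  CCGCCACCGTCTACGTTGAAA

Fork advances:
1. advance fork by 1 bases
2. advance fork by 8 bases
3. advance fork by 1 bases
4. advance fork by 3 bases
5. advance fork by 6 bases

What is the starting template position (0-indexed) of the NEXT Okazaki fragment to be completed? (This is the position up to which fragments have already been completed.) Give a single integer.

Answer: 14

Derivation:
Step 1: advance 1 -> fork_pos = 0 + 1 = 1. Next multiple of 7 is 7 (not reached); still 0 fragment(s).
Step 2: advance 8 -> fork_pos = 1 + 8 = 9. Reached multiple(s) of 7: 7 -> fragment 1 completed (1 total).
Step 3: advance 1 -> fork_pos = 9 + 1 = 10. Next multiple of 7 is 14 (not reached); still 1 fragment(s).
Step 4: advance 3 -> fork_pos = 10 + 3 = 13. Next multiple of 7 is 14 (not reached); still 1 fragment(s).
Step 5: advance 6 -> fork_pos = 13 + 6 = 19. Reached multiple(s) of 7: 14 -> fragment 2 completed (2 total).
2 fragment(s) completed, covering template[0:14] (2 x 7 = 14). The next fragment, fragment 3, covers template[14:21], so it starts at position 14.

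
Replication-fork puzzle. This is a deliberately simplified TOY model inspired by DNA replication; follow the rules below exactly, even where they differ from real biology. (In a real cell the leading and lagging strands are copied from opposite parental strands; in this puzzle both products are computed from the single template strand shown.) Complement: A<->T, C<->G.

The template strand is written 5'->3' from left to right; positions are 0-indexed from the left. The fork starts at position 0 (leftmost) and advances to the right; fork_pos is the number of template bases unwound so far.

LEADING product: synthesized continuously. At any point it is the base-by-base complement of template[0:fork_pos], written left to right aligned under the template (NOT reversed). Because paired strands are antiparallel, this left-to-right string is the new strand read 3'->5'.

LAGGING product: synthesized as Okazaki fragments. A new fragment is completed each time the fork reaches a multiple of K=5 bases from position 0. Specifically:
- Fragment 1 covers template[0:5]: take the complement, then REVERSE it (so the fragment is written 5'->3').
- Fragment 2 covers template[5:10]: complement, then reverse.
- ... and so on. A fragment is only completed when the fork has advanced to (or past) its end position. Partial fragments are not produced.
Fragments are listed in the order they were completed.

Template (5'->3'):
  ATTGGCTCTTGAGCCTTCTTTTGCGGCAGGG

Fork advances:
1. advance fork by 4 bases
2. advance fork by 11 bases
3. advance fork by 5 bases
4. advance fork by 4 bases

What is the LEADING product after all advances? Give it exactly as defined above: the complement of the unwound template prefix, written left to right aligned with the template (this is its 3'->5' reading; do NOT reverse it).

Answer: TAACCGAGAACTCGGAAGAAAACG

Derivation:
Step 1: advance 4 -> fork_pos = 0 + 4 = 4.
Step 2: advance 11 -> fork_pos = 4 + 11 = 15.
Step 3: advance 5 -> fork_pos = 15 + 5 = 20.
Step 4: advance 4 -> fork_pos = 20 + 4 = 24.
Unwound prefix: template[0:24] = ATTGGCTCTTGAGCCTTCTTTTGC
Complement it base by base (A<->T, C<->G), keeping left-to-right order:
  [0:5] ATTGG -> TAACC
  [5:10] CTCTT -> GAGAA
  [10:15] GAGCC -> CTCGG
  [15:20] TTCTT -> AAGAA
  [20:24] TTGC -> AACG
Concatenate: TAACCGAGAACTCGGAAGAAAACG (length 24; written aligned with the template, i.e. 3'->5').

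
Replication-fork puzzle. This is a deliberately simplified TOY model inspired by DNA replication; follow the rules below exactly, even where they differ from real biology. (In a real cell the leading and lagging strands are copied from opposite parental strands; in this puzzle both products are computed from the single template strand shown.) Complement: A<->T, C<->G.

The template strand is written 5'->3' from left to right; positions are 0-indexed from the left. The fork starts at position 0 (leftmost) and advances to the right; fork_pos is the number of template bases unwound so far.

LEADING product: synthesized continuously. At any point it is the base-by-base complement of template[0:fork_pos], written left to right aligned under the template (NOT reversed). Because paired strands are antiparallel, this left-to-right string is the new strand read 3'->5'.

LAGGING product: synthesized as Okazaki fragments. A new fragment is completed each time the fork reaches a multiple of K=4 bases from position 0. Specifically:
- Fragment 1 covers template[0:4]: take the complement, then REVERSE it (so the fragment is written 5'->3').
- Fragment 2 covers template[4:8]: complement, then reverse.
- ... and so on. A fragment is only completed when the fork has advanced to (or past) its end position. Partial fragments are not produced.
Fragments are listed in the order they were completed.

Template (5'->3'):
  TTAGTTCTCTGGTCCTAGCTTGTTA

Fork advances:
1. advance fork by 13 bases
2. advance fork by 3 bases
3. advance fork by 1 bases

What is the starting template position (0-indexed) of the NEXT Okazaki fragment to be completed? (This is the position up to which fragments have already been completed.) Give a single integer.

Step 1: advance 13 -> fork_pos = 0 + 13 = 13. Reached multiple(s) of 4: 4, 8, 12 -> fragments 1-3 completed (3 total).
Step 2: advance 3 -> fork_pos = 13 + 3 = 16. Reached multiple(s) of 4: 16 -> fragment 4 completed (4 total).
Step 3: advance 1 -> fork_pos = 16 + 1 = 17. Next multiple of 4 is 20 (not reached); still 4 fragment(s).
4 fragment(s) completed, covering template[0:16] (4 x 4 = 16). The next fragment, fragment 5, covers template[16:20], so it starts at position 16.

Answer: 16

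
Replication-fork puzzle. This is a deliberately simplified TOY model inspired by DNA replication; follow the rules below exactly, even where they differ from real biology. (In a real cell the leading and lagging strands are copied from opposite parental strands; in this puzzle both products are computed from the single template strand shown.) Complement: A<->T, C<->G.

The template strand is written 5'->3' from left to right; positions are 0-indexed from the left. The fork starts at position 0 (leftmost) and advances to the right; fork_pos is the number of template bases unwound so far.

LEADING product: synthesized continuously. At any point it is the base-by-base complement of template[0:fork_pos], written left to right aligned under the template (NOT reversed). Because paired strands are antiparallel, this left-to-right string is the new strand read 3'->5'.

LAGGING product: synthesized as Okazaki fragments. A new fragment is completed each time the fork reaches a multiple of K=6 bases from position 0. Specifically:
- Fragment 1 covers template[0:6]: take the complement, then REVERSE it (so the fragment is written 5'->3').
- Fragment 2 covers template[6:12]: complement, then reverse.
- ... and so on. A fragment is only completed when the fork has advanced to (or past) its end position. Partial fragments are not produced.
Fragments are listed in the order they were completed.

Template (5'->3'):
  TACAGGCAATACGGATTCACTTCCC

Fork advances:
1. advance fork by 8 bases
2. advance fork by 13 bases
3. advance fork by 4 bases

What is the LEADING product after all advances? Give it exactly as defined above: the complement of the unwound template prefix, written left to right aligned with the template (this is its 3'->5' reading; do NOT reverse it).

Answer: ATGTCCGTTATGCCTAAGTGAAGGG

Derivation:
Step 1: advance 8 -> fork_pos = 0 + 8 = 8.
Step 2: advance 13 -> fork_pos = 8 + 13 = 21.
Step 3: advance 4 -> fork_pos = 21 + 4 = 25.
Unwound prefix: template[0:25] = TACAGGCAATACGGATTCACTTCCC
Complement it base by base (A<->T, C<->G), keeping left-to-right order:
  [0:5] TACAG -> ATGTC
  [5:10] GCAAT -> CGTTA
  [10:15] ACGGA -> TGCCT
  [15:20] TTCAC -> AAGTG
  [20:25] TTCCC -> AAGGG
Concatenate: ATGTCCGTTATGCCTAAGTGAAGGG (length 25; written aligned with the template, i.e. 3'->5').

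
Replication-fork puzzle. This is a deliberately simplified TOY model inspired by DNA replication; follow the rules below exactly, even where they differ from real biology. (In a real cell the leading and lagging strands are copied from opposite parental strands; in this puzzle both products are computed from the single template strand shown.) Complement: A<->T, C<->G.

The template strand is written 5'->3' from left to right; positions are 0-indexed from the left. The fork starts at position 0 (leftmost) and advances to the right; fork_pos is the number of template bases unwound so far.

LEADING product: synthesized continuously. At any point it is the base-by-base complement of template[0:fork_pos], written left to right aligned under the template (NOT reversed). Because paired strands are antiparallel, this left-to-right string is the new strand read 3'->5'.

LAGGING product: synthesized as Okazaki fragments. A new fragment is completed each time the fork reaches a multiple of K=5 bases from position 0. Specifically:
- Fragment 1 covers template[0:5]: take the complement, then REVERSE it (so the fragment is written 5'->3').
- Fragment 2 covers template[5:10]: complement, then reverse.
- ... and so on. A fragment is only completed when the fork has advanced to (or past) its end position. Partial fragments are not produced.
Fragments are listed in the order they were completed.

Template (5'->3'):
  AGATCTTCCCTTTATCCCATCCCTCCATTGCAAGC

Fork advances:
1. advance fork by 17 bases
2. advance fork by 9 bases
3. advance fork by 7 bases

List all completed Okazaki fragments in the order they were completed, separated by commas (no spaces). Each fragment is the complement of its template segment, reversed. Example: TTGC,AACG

Step 1: advance 17 -> fork_pos = 0 + 17 = 17. Reached multiple(s) of 5: 5, 10, 15 -> fragments 1-3 completed (3 total).
Step 2: advance 9 -> fork_pos = 17 + 9 = 26. Reached multiple(s) of 5: 20, 25 -> fragments 4-5 completed (5 total).
Step 3: advance 7 -> fork_pos = 26 + 7 = 33. Reached multiple(s) of 5: 30 -> fragment 6 completed (6 total).
Final fork_pos = 33, so 6 fragment(s) are complete. Build each: template segment -> complement -> reverse.
Fragment 1: template[0:5] = AGATC -> complement TCTAG -> reversed GATCT
Fragment 2: template[5:10] = TTCCC -> complement AAGGG -> reversed GGGAA
Fragment 3: template[10:15] = TTTAT -> complement AAATA -> reversed ATAAA
Fragment 4: template[15:20] = CCCAT -> complement GGGTA -> reversed ATGGG
Fragment 5: template[20:25] = CCCTC -> complement GGGAG -> reversed GAGGG
Fragment 6: template[25:30] = CATTG -> complement GTAAC -> reversed CAATG

Answer: GATCT,GGGAA,ATAAA,ATGGG,GAGGG,CAATG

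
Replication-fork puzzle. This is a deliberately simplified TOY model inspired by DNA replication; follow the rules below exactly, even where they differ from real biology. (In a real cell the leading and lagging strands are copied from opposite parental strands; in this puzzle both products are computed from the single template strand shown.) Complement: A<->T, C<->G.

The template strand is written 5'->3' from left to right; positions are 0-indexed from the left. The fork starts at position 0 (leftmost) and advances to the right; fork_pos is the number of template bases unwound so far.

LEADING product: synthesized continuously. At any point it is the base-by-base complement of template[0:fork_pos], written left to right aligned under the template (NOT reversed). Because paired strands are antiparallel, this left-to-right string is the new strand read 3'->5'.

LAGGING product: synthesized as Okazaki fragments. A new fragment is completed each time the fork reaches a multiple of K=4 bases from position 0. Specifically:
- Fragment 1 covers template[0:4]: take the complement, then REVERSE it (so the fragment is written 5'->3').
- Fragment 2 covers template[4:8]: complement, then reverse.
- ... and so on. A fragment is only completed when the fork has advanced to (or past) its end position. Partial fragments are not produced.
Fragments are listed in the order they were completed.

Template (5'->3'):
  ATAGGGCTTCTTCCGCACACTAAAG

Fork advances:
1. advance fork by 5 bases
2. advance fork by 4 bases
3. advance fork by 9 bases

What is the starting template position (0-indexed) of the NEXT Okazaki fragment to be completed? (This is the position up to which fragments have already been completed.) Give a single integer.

Answer: 16

Derivation:
Step 1: advance 5 -> fork_pos = 0 + 5 = 5. Reached multiple(s) of 4: 4 -> fragment 1 completed (1 total).
Step 2: advance 4 -> fork_pos = 5 + 4 = 9. Reached multiple(s) of 4: 8 -> fragment 2 completed (2 total).
Step 3: advance 9 -> fork_pos = 9 + 9 = 18. Reached multiple(s) of 4: 12, 16 -> fragments 3-4 completed (4 total).
4 fragment(s) completed, covering template[0:16] (4 x 4 = 16). The next fragment, fragment 5, covers template[16:20], so it starts at position 16.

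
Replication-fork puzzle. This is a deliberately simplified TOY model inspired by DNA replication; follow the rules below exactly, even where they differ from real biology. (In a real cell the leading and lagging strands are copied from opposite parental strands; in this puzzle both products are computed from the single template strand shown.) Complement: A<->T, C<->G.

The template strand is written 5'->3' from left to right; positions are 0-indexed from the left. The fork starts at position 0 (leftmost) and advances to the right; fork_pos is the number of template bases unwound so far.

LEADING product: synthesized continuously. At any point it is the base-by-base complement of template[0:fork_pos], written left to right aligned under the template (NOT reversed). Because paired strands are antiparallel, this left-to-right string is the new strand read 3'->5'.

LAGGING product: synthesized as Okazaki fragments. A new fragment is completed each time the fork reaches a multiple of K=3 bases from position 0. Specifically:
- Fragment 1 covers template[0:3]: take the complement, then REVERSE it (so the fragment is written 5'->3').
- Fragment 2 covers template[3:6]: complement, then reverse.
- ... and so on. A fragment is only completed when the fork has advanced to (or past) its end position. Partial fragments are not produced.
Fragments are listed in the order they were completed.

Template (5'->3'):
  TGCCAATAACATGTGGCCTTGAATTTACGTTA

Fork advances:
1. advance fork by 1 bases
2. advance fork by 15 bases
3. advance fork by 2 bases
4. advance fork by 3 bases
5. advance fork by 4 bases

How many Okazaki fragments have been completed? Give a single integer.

Answer: 8

Derivation:
Step 1: advance 1 -> fork_pos = 0 + 1 = 1. Next multiple of 3 is 3 (not reached); still 0 fragment(s).
Step 2: advance 15 -> fork_pos = 1 + 15 = 16. Reached multiple(s) of 3: 3, 6, 9, 12, 15 -> fragments 1-5 completed (5 total).
Step 3: advance 2 -> fork_pos = 16 + 2 = 18. Reached multiple(s) of 3: 18 -> fragment 6 completed (6 total).
Step 4: advance 3 -> fork_pos = 18 + 3 = 21. Reached multiple(s) of 3: 21 -> fragment 7 completed (7 total).
Step 5: advance 4 -> fork_pos = 21 + 4 = 25. Reached multiple(s) of 3: 24 -> fragment 8 completed (8 total).
Check: final fork_pos = 25; the multiples of 3 that are <= 25 are 3..24 -> 25 // 3 = 8 completed fragment(s).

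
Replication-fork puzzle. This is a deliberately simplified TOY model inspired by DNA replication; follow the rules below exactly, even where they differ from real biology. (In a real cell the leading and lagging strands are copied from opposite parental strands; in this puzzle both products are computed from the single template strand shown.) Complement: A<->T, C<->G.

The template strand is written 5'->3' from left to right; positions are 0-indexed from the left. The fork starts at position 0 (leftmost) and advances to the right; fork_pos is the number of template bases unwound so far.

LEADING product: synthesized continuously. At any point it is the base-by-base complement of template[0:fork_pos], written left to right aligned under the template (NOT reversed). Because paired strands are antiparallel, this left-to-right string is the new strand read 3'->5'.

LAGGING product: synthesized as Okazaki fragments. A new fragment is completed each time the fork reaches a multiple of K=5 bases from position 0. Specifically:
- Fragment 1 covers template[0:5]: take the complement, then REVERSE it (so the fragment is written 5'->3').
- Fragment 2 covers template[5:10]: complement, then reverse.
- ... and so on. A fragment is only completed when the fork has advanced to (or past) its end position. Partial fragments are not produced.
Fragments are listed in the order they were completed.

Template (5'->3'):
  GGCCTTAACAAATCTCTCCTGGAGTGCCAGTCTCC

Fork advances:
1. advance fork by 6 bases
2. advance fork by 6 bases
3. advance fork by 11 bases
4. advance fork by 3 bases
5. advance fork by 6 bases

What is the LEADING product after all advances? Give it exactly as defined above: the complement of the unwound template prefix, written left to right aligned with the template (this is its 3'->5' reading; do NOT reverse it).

Step 1: advance 6 -> fork_pos = 0 + 6 = 6.
Step 2: advance 6 -> fork_pos = 6 + 6 = 12.
Step 3: advance 11 -> fork_pos = 12 + 11 = 23.
Step 4: advance 3 -> fork_pos = 23 + 3 = 26.
Step 5: advance 6 -> fork_pos = 26 + 6 = 32.
Unwound prefix: template[0:32] = GGCCTTAACAAATCTCTCCTGGAGTGCCAGTC
Complement it base by base (A<->T, C<->G), keeping left-to-right order:
  [0:5] GGCCT -> CCGGA
  [5:10] TAACA -> ATTGT
  [10:15] AATCT -> TTAGA
  [15:20] CTCCT -> GAGGA
  [20:25] GGAGT -> CCTCA
  [25:30] GCCAG -> CGGTC
  [30:32] TC -> AG
Concatenate: CCGGAATTGTTTAGAGAGGACCTCACGGTCAG (length 32; written aligned with the template, i.e. 3'->5').

Answer: CCGGAATTGTTTAGAGAGGACCTCACGGTCAG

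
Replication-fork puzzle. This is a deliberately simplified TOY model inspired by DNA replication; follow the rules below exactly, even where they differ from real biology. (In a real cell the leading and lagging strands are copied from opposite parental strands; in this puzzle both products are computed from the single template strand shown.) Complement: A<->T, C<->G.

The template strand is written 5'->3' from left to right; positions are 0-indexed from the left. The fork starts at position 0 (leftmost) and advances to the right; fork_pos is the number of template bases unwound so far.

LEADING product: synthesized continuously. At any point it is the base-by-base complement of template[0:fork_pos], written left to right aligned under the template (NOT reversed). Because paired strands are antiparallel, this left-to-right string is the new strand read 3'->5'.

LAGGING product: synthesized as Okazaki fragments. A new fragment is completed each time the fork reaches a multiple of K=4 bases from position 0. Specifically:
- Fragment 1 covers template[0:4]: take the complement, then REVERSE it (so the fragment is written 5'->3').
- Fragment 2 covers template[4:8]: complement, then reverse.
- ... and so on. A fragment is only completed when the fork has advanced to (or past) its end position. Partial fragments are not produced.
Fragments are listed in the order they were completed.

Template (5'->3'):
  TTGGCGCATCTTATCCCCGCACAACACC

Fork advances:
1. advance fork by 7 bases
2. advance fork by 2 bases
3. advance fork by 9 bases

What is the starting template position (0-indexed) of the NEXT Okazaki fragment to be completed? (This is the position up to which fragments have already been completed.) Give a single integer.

Answer: 16

Derivation:
Step 1: advance 7 -> fork_pos = 0 + 7 = 7. Reached multiple(s) of 4: 4 -> fragment 1 completed (1 total).
Step 2: advance 2 -> fork_pos = 7 + 2 = 9. Reached multiple(s) of 4: 8 -> fragment 2 completed (2 total).
Step 3: advance 9 -> fork_pos = 9 + 9 = 18. Reached multiple(s) of 4: 12, 16 -> fragments 3-4 completed (4 total).
4 fragment(s) completed, covering template[0:16] (4 x 4 = 16). The next fragment, fragment 5, covers template[16:20], so it starts at position 16.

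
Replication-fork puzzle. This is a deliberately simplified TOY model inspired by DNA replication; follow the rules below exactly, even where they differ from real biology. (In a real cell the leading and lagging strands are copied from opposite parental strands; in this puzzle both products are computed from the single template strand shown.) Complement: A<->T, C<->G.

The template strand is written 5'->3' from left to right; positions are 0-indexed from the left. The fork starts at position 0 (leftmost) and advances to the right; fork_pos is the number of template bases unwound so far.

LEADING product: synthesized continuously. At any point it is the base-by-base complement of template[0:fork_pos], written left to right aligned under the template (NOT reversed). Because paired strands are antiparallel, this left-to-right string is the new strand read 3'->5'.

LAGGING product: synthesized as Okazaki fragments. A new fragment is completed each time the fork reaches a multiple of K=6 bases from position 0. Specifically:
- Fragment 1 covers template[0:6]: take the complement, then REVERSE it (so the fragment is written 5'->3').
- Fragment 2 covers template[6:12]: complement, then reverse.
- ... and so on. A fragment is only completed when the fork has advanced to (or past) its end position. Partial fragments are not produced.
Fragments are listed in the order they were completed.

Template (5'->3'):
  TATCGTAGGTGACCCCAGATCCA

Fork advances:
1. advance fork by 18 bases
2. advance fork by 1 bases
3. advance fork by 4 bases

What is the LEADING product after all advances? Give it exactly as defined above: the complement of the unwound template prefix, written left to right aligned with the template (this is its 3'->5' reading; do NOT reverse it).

Step 1: advance 18 -> fork_pos = 0 + 18 = 18.
Step 2: advance 1 -> fork_pos = 18 + 1 = 19.
Step 3: advance 4 -> fork_pos = 19 + 4 = 23.
Unwound prefix: template[0:23] = TATCGTAGGTGACCCCAGATCCA
Complement it base by base (A<->T, C<->G), keeping left-to-right order:
  [0:5] TATCG -> ATAGC
  [5:10] TAGGT -> ATCCA
  [10:15] GACCC -> CTGGG
  [15:20] CAGAT -> GTCTA
  [20:23] CCA -> GGT
Concatenate: ATAGCATCCACTGGGGTCTAGGT (length 23; written aligned with the template, i.e. 3'->5').

Answer: ATAGCATCCACTGGGGTCTAGGT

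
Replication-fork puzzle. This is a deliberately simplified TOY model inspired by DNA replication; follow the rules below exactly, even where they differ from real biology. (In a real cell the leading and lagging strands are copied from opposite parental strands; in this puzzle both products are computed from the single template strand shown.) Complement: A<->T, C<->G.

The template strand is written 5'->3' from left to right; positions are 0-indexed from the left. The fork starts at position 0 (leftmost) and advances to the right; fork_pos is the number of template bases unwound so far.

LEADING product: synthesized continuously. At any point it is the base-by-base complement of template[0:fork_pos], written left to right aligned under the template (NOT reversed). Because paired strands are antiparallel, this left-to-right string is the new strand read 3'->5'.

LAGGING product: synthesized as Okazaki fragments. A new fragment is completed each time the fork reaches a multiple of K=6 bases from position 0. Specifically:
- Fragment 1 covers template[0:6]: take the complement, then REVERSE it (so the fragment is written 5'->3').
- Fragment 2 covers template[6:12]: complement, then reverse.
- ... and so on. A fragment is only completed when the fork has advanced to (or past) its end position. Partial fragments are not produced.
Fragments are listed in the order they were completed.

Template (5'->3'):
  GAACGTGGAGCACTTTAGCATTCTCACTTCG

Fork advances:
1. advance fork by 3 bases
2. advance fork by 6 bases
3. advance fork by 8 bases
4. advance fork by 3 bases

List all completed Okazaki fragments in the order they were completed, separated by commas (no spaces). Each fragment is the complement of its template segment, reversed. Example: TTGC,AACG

Answer: ACGTTC,TGCTCC,CTAAAG

Derivation:
Step 1: advance 3 -> fork_pos = 0 + 3 = 3. Next multiple of 6 is 6 (not reached); still 0 fragment(s).
Step 2: advance 6 -> fork_pos = 3 + 6 = 9. Reached multiple(s) of 6: 6 -> fragment 1 completed (1 total).
Step 3: advance 8 -> fork_pos = 9 + 8 = 17. Reached multiple(s) of 6: 12 -> fragment 2 completed (2 total).
Step 4: advance 3 -> fork_pos = 17 + 3 = 20. Reached multiple(s) of 6: 18 -> fragment 3 completed (3 total).
Final fork_pos = 20, so 3 fragment(s) are complete. Build each: template segment -> complement -> reverse.
Fragment 1: template[0:6] = GAACGT -> complement CTTGCA -> reversed ACGTTC
Fragment 2: template[6:12] = GGAGCA -> complement CCTCGT -> reversed TGCTCC
Fragment 3: template[12:18] = CTTTAG -> complement GAAATC -> reversed CTAAAG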